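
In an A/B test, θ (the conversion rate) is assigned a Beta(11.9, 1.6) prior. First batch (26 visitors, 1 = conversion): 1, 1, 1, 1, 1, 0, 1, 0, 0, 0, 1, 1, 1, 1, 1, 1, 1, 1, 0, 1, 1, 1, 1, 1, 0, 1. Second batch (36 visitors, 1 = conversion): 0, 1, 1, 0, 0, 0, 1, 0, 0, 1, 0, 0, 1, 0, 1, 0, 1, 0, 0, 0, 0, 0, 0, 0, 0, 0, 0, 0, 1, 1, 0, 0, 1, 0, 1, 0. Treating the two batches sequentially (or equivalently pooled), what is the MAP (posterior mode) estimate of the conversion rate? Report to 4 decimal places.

0.5701

The Beta prior is conjugate to a Binomial/Bernoulli likelihood; the update adds successes to α and failures to β.
After batch 1: Beta(11.9+20, 1.6+6) = Beta(31.9, 7.6).
After batch 2: Beta(31.9+11, 7.6+25) = Beta(42.9, 32.6).
Mode of Beta(a,b) for a,b>1 is (a−1)/(a+b−2) = 41.9/73.5 = 0.5701.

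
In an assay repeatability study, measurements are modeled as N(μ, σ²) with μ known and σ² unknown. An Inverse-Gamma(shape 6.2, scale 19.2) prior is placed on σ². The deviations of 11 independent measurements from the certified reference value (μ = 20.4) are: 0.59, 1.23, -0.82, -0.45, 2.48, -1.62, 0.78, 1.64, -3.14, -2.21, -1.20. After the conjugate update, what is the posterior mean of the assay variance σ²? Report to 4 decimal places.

With known mean μ and an Inverse-Gamma(α, β) prior on σ², the Normal likelihood is conjugate: posterior is Inv-Gamma(α + n/2, β + Σ(xᵢ−μ)²/2).
Σ(xᵢ−μ)² = (0.59)² + (1.23)² + (-0.82)² + (-0.45)² + (2.48)² + (-1.62)² + (0.78)² + (1.64)² + (-3.14)² + (-2.21)² + (-1.20)² = 30.9924.
Posterior: Inv-Gamma(6.2 + 11/2, 19.2 + 30.9924/2) = Inv-Gamma(11.70, 34.69620).
E[σ²|data] = β/(α−1) = 34.69620/10.70 = 3.2426.

3.2426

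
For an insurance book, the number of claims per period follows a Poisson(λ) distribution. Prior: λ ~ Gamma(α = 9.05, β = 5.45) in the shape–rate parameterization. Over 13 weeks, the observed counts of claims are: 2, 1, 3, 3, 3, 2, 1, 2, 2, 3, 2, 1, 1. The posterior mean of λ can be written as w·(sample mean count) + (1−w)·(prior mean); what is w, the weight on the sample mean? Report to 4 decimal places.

0.7046

With a Gamma(shape α, rate β) prior, the Poisson likelihood is conjugate: the posterior is Gamma(α + ΣXᵢ, β + n).
Posterior mean = (α₀+S)/(β₀+n) = [n/(β₀+n)]·(S/n) + [β₀/(β₀+n)]·(α₀/β₀), so only n and β₀ enter the weight.
Weight on data w = n/(β₀+n) = 13/(5.45+13) = 13/18.45 = 0.7046.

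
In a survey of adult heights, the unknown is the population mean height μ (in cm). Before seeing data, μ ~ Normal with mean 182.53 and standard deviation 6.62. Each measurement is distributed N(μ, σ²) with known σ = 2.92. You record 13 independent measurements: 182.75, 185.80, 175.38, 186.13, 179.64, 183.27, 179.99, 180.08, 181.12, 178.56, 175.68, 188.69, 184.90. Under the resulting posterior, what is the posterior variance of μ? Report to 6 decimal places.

0.646206

For Normal data with known variance σ², a Normal(μ₀, σ₀²) prior on μ is conjugate. Posterior precision = 1/σ₀² + n/σ²; posterior mean is the precision-weighted average of μ₀ and x̄.
σ₀² = 6.62² = 43.8244, σ² = 2.92² = 8.5264; σ² + n·σ₀² = 8.5264 + 13·43.8244 = 578.2436.
Posterior precision = 1/σ₀² + n/σ² = 1/43.8244 + 13/8.5264 = (σ² + n·σ₀²)/(σ₀²σ²) = 578.2436/(43.8244·8.5264); posterior variance σₙ² = σ₀²σ²/(σ² + n·σ₀²) = 43.8244·8.5264/578.2436 = 0.646206.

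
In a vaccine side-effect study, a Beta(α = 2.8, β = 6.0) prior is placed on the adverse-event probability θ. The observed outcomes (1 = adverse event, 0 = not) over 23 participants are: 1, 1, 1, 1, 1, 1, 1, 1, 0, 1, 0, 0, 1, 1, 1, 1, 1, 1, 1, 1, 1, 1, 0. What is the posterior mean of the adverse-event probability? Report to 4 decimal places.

The Beta prior is conjugate to a Binomial/Bernoulli likelihood; the update adds successes to α and failures to β.
Posterior: Beta(α+k, β+n−k) = Beta(2.8+19, 6.0+4) = Beta(21.8, 10.0).
Posterior mean = α/(α+β) = 21.8/31.8 = 0.6855.

0.6855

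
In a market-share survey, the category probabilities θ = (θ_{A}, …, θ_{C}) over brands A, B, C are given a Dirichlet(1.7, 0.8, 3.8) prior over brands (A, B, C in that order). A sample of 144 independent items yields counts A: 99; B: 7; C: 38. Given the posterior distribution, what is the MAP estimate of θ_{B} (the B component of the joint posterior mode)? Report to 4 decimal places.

0.0462

The Dirichlet prior is conjugate to the Multinomial likelihood: each posterior αⱼ = prior αⱼ + observed count nⱼ.
Posterior concentration: (100.7, 7.8, 41.8), total = 150.3.
Joint mode component: (α_{B}−1)/(Σα−K) = 6.8/147.3 = 0.0462.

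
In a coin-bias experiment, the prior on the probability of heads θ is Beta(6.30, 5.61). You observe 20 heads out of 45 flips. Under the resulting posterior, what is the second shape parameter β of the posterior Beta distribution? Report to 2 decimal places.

The Beta prior is conjugate to a Binomial/Bernoulli likelihood; the update adds successes to α and failures to β.
Posterior: Beta(α+k, β+n−k) = Beta(6.30+20, 5.61+25) = Beta(26.30, 30.61).
Posterior β = 30.61.

30.61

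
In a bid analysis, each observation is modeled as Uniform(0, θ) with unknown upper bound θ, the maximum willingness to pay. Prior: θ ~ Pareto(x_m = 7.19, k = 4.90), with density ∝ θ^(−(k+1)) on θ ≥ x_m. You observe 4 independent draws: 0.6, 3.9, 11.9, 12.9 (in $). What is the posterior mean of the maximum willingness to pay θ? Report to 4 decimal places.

A Pareto(scale x_m, shape k) prior on the upper bound θ of Uniform(0, θ) is conjugate: posterior is Pareto(max(x_m, max xᵢ), k + n).
Sample maximum = 12.9; prior scale x_m = 7.19 → posterior scale = max = 12.90.
Posterior shape = 4.90 + 4 = 8.90.
E[θ|data] = k·x_m/(k−1) = 8.90·12.90/7.90 = 14.5329.

14.5329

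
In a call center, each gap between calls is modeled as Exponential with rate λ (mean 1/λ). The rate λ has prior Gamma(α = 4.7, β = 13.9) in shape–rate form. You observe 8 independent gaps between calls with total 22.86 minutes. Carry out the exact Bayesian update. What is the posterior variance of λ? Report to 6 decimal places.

0.009398

With a Gamma(shape α, rate β) prior on the exponential rate λ, the posterior after n observations with total T = Σxᵢ is Gamma(α+n, β+T).
Posterior: Gamma(4.7+8, 13.9+22.86) = Gamma(12.7, 36.76).
Var = α/β² = 0.009398.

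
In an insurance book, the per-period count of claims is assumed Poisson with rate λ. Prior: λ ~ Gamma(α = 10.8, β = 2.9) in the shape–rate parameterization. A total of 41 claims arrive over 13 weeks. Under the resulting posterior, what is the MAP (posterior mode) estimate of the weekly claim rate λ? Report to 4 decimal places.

3.1950

With a Gamma(shape α, rate β) prior, the Poisson likelihood is conjugate: the posterior is Gamma(α + ΣXᵢ, β + n).
Posterior: Gamma(α+S, β+n) = Gamma(10.8+41, 2.9+13) = Gamma(51.8, 15.9).
Mode of Gamma(α,β) for α≥1 is (α−1)/β = 50.8/15.9 = 3.1950.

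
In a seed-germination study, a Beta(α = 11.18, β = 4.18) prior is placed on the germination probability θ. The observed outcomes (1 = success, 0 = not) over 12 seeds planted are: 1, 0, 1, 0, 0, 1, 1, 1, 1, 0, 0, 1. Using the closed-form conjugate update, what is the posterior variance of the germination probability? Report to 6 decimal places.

0.007861

The Beta prior is conjugate to a Binomial/Bernoulli likelihood; the update adds successes to α and failures to β.
Posterior: Beta(α+k, β+n−k) = Beta(11.18+7, 4.18+5) = Beta(18.18, 9.18).
Var = αβ/((α+β)²(α+β+1)) = 18.18·9.18/(27.36²·28.36) = 0.007861.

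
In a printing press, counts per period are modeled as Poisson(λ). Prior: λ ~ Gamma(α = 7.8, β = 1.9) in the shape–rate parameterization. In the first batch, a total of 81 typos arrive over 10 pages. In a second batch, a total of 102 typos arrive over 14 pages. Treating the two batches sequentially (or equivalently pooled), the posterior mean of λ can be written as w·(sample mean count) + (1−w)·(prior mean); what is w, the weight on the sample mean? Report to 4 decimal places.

0.9266

With a Gamma(shape α, rate β) prior, the Poisson likelihood is conjugate: the posterior is Gamma(α + ΣXᵢ, β + n).
Total number of pages: n = 10 + 14 = 24.
Posterior mean = (α₀+S)/(β₀+n) = [n/(β₀+n)]·(S/n) + [β₀/(β₀+n)]·(α₀/β₀), so only n and β₀ enter the weight.
Weight on data w = n/(β₀+n) = 24/(1.9+24) = 24/25.9 = 0.9266.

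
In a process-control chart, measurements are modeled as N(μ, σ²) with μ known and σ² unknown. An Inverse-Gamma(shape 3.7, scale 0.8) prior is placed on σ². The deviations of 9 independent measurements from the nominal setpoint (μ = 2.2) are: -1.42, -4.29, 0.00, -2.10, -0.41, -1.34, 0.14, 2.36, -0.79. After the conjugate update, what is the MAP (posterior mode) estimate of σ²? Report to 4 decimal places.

With known mean μ and an Inverse-Gamma(α, β) prior on σ², the Normal likelihood is conjugate: posterior is Inv-Gamma(α + n/2, β + Σ(xᵢ−μ)²/2).
Σ(xᵢ−μ)² = (-1.42)² + (-4.29)² + (0.00)² + (-2.10)² + (-0.41)² + (-1.34)² + (0.14)² + (2.36)² + (-0.79)² = 33.0075.
Posterior: Inv-Gamma(3.7 + 9/2, 0.8 + 33.0075/2) = Inv-Gamma(8.20, 17.30375).
Mode = β/(α+1) = 17.30375/9.20 = 1.8808.

1.8808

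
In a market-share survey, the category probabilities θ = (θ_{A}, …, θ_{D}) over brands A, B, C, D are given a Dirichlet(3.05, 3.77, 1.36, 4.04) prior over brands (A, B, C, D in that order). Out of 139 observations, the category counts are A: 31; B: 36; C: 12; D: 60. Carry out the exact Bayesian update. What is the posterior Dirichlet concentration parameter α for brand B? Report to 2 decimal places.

39.77

The Dirichlet prior is conjugate to the Multinomial likelihood: each posterior αⱼ = prior αⱼ + observed count nⱼ.
Posterior concentration: (34.05, 39.77, 13.36, 64.04), total = 151.22.
α_{B} = 3.77 + 36 = 39.77.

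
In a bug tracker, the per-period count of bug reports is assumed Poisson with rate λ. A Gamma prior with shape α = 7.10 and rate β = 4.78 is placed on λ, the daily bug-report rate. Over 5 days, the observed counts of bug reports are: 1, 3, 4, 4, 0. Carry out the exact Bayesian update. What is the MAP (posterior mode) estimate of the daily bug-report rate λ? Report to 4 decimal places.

With a Gamma(shape α, rate β) prior, the Poisson likelihood is conjugate: the posterior is Gamma(α + ΣXᵢ, β + n).
Sum of counts S = 12 over n = 5 days.
Posterior: Gamma(α+S, β+n) = Gamma(7.10+12, 4.78+5) = Gamma(19.10, 9.78).
Mode of Gamma(α,β) for α≥1 is (α−1)/β = 18.10/9.78 = 1.8507.

1.8507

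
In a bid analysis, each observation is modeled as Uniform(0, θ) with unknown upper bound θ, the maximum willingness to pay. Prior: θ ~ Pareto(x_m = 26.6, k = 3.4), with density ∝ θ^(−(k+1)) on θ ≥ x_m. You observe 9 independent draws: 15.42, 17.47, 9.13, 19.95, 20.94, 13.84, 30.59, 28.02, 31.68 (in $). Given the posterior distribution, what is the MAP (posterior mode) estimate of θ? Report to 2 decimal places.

A Pareto(scale x_m, shape k) prior on the upper bound θ of Uniform(0, θ) is conjugate: posterior is Pareto(max(x_m, max xᵢ), k + n).
Sample maximum = 31.68; prior scale x_m = 26.6 → posterior scale = max = 31.68.
Posterior shape = 3.4 + 9 = 12.4.
The Pareto density is decreasing on [x_m, ∞), so the mode is x_m = 31.68.

31.68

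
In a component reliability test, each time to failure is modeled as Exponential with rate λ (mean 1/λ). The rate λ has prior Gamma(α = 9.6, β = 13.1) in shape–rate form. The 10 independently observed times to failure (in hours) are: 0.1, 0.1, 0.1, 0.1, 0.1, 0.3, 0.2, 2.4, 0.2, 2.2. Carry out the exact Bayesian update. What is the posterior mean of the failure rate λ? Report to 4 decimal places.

With a Gamma(shape α, rate β) prior on the exponential rate λ, the posterior after n observations with total T = Σxᵢ is Gamma(α+n, β+T).
Sum of observations T = 5.8 hours; n = 10.
Posterior: Gamma(9.6+10, 13.1+5.8) = Gamma(19.6, 18.9).
Posterior mean of λ = α/β = 19.6/18.9 = 1.0370.

1.0370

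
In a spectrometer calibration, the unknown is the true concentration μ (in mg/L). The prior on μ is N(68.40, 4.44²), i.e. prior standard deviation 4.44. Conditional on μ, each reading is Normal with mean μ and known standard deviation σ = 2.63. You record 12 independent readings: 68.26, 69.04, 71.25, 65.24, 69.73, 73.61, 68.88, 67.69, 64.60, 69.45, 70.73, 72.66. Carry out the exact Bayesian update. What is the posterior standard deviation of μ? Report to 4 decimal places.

For Normal data with known variance σ², a Normal(μ₀, σ₀²) prior on μ is conjugate. Posterior precision = 1/σ₀² + n/σ²; posterior mean is the precision-weighted average of μ₀ and x̄.
σ₀² = 4.44² = 19.7136, σ² = 2.63² = 6.9169; σ² + n·σ₀² = 6.9169 + 12·19.7136 = 243.4801.
Posterior precision = 1/σ₀² + n/σ² = 1/19.7136 + 12/6.9169 = (σ² + n·σ₀²)/(σ₀²σ²) = 243.4801/(19.7136·6.9169); posterior variance σₙ² = σ₀²σ²/(σ² + n·σ₀²) = 19.7136·6.9169/243.4801 = 0.560033.
Posterior SD = √σₙ² = √(19.7136·6.9169/243.4801) = 0.7484.

0.7484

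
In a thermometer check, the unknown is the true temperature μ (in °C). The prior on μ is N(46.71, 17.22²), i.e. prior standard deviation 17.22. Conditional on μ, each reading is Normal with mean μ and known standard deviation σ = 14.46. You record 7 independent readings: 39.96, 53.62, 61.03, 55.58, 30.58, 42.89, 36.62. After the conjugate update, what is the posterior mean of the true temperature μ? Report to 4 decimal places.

45.8417

For Normal data with known variance σ², a Normal(μ₀, σ₀²) prior on μ is conjugate. Posterior precision = 1/σ₀² + n/σ²; posterior mean is the precision-weighted average of μ₀ and x̄.
Σxᵢ = 39.96 + 53.62 + 61.03 + 55.58 + 30.58 + 42.89 + 36.62 = 320.28, so n·x̄ = 320.28.
σ₀² = 17.22² = 296.5284, σ² = 14.46² = 209.0916; σ² + n·σ₀² = 209.0916 + 7·296.5284 = 2284.7904.
Posterior mean = (μ₀/σ₀² + n·x̄/σ²)/(1/σ₀² + n/σ²) = (σ²·μ₀ + σ₀²·n·x̄)/(σ² + n·σ₀²) = (209.0916·46.71 + 296.5284·320.28)/2284.7904 = 104738.784588/2284.7904 = 45.8417.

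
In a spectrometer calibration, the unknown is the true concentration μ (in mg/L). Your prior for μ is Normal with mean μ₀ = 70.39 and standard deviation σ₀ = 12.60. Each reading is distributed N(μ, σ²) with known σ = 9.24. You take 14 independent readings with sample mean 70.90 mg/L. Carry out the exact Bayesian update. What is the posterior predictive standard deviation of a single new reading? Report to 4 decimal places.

For Normal data with known variance σ², a Normal(μ₀, σ₀²) prior on μ is conjugate. Posterior precision = 1/σ₀² + n/σ²; posterior mean is the precision-weighted average of μ₀ and x̄.
σ₀² = 12.60² = 158.76, σ² = 9.24² = 85.3776; σ² + n·σ₀² = 85.3776 + 14·158.76 = 2308.0176.
Posterior precision = 1/σ₀² + n/σ² = 1/158.76 + 14/85.3776 = (σ² + n·σ₀²)/(σ₀²σ²) = 2308.0176/(158.76·85.3776); posterior variance σₙ² = σ₀²σ²/(σ² + n·σ₀²) = 158.76·85.3776/2308.0176 = 5.872810.
Predictive variance for one new observation = σₙ² + σ² = 158.76·85.3776/2308.0176 + 85.3776 = σ²·(σ₀² + 2308.0176)/2308.0176 = 85.3776·2466.7776/2308.0176 = 91.250410; SD = √(85.3776·2466.7776/2308.0176) = 9.5525.

9.5525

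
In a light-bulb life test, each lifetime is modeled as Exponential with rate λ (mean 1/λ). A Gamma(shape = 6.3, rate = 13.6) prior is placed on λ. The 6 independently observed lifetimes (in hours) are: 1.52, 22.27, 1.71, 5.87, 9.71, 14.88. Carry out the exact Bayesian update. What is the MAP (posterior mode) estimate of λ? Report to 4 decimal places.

0.1624

With a Gamma(shape α, rate β) prior on the exponential rate λ, the posterior after n observations with total T = Σxᵢ is Gamma(α+n, β+T).
Sum of observations T = 55.96 hours; n = 6.
Posterior: Gamma(6.3+6, 13.6+55.96) = Gamma(12.3, 69.56).
Mode = (α−1)/β = 0.1624.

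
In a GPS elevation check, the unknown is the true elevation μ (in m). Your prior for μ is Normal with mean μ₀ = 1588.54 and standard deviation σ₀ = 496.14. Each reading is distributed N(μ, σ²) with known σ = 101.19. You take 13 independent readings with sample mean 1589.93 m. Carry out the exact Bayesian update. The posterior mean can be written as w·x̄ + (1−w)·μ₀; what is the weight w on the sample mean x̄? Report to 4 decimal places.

For Normal data with known variance σ², a Normal(μ₀, σ₀²) prior on μ is conjugate. Posterior precision = 1/σ₀² + n/σ²; posterior mean is the precision-weighted average of μ₀ and x̄.
σ₀² = 496.14² = 246154.8996, σ² = 101.19² = 10239.4161. Prior precision 1/σ₀² = 1/246154.8996; data precision n/σ² = 13/10239.4161.
w = (n/σ²)/(1/σ₀² + n/σ²) = n·σ₀²/(σ² + n·σ₀²) = 13·246154.8996/(10239.4161 + 13·246154.8996) = 3200013.6948/3210253.1109 = 0.9968.

0.9968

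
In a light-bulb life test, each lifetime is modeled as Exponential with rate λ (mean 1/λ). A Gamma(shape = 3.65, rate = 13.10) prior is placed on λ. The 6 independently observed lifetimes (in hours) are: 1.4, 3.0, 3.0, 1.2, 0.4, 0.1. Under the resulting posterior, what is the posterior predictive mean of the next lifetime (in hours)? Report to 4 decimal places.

2.5665

With a Gamma(shape α, rate β) prior on the exponential rate λ, the posterior after n observations with total T = Σxᵢ is Gamma(α+n, β+T).
Sum of observations T = 9.1 hours; n = 6.
Posterior: Gamma(3.65+6, 13.10+9.1) = Gamma(9.65, 22.20).
The predictive distribution for the next observation is Lomax; its mean is β/(α−1) = 22.20/8.65 = 2.5665.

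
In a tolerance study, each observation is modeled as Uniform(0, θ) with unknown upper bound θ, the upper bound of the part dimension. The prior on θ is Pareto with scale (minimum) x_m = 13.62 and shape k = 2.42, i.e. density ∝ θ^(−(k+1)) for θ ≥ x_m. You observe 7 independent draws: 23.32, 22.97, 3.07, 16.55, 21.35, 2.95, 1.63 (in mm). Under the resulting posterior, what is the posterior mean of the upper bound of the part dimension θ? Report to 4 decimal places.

26.0896

A Pareto(scale x_m, shape k) prior on the upper bound θ of Uniform(0, θ) is conjugate: posterior is Pareto(max(x_m, max xᵢ), k + n).
Sample maximum = 23.32; prior scale x_m = 13.62 → posterior scale = max = 23.32.
Posterior shape = 2.42 + 7 = 9.42.
E[θ|data] = k·x_m/(k−1) = 9.42·23.32/8.42 = 26.0896.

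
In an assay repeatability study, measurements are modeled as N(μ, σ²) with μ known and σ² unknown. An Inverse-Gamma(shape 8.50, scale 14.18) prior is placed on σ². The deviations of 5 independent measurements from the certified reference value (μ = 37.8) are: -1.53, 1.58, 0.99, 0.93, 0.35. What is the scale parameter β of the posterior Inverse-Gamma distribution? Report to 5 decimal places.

With known mean μ and an Inverse-Gamma(α, β) prior on σ², the Normal likelihood is conjugate: posterior is Inv-Gamma(α + n/2, β + Σ(xᵢ−μ)²/2).
Σ(xᵢ−μ)² = (-1.53)² + (1.58)² + (0.99)² + (0.93)² + (0.35)² = 6.8048.
Posterior: Inv-Gamma(8.50 + 5/2, 14.18 + 6.8048/2) = Inv-Gamma(11.00, 17.58240).
Posterior β = 17.58240.

17.58240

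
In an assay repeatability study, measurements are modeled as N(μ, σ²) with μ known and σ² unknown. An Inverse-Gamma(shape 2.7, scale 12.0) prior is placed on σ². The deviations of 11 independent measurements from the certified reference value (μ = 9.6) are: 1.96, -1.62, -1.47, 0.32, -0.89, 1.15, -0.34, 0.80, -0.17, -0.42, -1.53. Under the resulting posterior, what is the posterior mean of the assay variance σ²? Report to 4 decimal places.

With known mean μ and an Inverse-Gamma(α, β) prior on σ², the Normal likelihood is conjugate: posterior is Inv-Gamma(α + n/2, β + Σ(xᵢ−μ)²/2).
Σ(xᵢ−μ)² = (1.96)² + (-1.62)² + (-1.47)² + (0.32)² + (-0.89)² + (1.15)² + (-0.34)² + (0.80)² + (-0.17)² + (-0.42)² + (-1.53)² = 14.1457.
Posterior: Inv-Gamma(2.7 + 11/2, 12.0 + 14.1457/2) = Inv-Gamma(8.20, 19.07285).
E[σ²|data] = β/(α−1) = 19.07285/7.20 = 2.6490.

2.6490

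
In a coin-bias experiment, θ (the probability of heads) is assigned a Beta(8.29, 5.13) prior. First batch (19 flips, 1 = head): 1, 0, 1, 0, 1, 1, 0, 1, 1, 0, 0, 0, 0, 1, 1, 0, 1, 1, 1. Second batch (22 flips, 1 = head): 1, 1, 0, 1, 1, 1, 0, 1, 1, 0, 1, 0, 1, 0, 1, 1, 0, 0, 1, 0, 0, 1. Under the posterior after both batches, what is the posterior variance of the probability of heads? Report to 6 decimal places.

0.004354

The Beta prior is conjugate to a Binomial/Bernoulli likelihood; the update adds successes to α and failures to β.
After batch 1: Beta(8.29+11, 5.13+8) = Beta(19.29, 13.13).
After batch 2: Beta(19.29+13, 13.13+9) = Beta(32.29, 22.13).
Var = αβ/((α+β)²(α+β+1)) = 32.29·22.13/(54.42²·55.42) = 0.004354.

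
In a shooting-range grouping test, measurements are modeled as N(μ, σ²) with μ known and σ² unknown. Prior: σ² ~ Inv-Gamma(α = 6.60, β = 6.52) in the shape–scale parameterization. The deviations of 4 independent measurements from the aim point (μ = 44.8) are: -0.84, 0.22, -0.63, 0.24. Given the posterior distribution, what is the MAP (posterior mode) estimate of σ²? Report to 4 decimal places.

With known mean μ and an Inverse-Gamma(α, β) prior on σ², the Normal likelihood is conjugate: posterior is Inv-Gamma(α + n/2, β + Σ(xᵢ−μ)²/2).
Σ(xᵢ−μ)² = (-0.84)² + (0.22)² + (-0.63)² + (0.24)² = 1.2085.
Posterior: Inv-Gamma(6.60 + 4/2, 6.52 + 1.2085/2) = Inv-Gamma(8.60, 7.12425).
Mode = β/(α+1) = 7.12425/9.60 = 0.7421.

0.7421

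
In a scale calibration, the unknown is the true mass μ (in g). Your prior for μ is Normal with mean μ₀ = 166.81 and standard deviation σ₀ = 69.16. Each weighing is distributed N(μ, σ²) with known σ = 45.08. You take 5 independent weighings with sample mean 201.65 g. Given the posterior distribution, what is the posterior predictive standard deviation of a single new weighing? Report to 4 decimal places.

49.0593

For Normal data with known variance σ², a Normal(μ₀, σ₀²) prior on μ is conjugate. Posterior precision = 1/σ₀² + n/σ²; posterior mean is the precision-weighted average of μ₀ and x̄.
σ₀² = 69.16² = 4783.1056, σ² = 45.08² = 2032.2064; σ² + n·σ₀² = 2032.2064 + 5·4783.1056 = 25947.7344.
Posterior precision = 1/σ₀² + n/σ² = 1/4783.1056 + 5/2032.2064 = (σ² + n·σ₀²)/(σ₀²σ²) = 25947.7344/(4783.1056·2032.2064); posterior variance σₙ² = σ₀²σ²/(σ² + n·σ₀²) = 4783.1056·2032.2064/25947.7344 = 374.609115.
Predictive variance for one new observation = σₙ² + σ² = 4783.1056·2032.2064/25947.7344 + 2032.2064 = σ²·(σ₀² + 25947.7344)/25947.7344 = 2032.2064·30730.84/25947.7344 = 2406.815515; SD = √(2032.2064·30730.84/25947.7344) = 49.0593.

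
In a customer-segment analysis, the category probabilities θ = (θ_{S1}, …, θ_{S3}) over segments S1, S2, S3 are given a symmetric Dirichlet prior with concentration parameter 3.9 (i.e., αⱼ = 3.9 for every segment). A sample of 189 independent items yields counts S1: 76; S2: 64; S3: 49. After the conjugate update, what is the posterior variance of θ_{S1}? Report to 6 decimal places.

The Dirichlet prior is conjugate to the Multinomial likelihood: each posterior αⱼ = prior αⱼ + observed count nⱼ.
Posterior concentration: (79.9, 67.9, 52.9), total = 200.7.
Var[θ_j] = α_j(Σα−α_j)/((Σα)²(Σα+1)) = 79.9·120.8/(200.7²·201.7) = 0.001188.

0.001188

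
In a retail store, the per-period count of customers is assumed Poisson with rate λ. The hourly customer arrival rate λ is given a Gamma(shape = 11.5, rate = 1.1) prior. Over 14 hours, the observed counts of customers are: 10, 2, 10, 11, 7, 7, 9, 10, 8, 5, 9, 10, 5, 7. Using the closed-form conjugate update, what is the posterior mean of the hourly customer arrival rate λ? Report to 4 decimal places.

With a Gamma(shape α, rate β) prior, the Poisson likelihood is conjugate: the posterior is Gamma(α + ΣXᵢ, β + n).
Sum of counts S = 110 over n = 14 hours.
Posterior: Gamma(α+S, β+n) = Gamma(11.5+110, 1.1+14) = Gamma(121.5, 15.1).
Posterior mean = α/β = 121.5/15.1 = 8.0464.

8.0464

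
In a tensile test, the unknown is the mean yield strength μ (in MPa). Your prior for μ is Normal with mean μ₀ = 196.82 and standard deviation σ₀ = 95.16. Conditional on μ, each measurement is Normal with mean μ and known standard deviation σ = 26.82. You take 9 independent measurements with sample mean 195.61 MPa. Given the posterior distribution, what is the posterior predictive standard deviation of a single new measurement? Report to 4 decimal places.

For Normal data with known variance σ², a Normal(μ₀, σ₀²) prior on μ is conjugate. Posterior precision = 1/σ₀² + n/σ²; posterior mean is the precision-weighted average of μ₀ and x̄.
σ₀² = 95.16² = 9055.4256, σ² = 26.82² = 719.3124; σ² + n·σ₀² = 719.3124 + 9·9055.4256 = 82218.1428.
Posterior precision = 1/σ₀² + n/σ² = 1/9055.4256 + 9/719.3124 = (σ² + n·σ₀²)/(σ₀²σ²) = 82218.1428/(9055.4256·719.3124); posterior variance σₙ² = σ₀²σ²/(σ² + n·σ₀²) = 9055.4256·719.3124/82218.1428 = 79.224362.
Predictive variance for one new observation = σₙ² + σ² = 9055.4256·719.3124/82218.1428 + 719.3124 = σ²·(σ₀² + 82218.1428)/82218.1428 = 719.3124·91273.5684/82218.1428 = 798.536762; SD = √(719.3124·91273.5684/82218.1428) = 28.2584.

28.2584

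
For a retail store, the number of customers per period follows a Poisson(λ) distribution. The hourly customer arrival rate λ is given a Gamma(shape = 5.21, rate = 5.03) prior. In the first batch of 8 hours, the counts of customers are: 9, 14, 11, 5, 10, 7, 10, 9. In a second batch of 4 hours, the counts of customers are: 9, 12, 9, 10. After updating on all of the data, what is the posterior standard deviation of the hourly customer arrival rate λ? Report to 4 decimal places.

With a Gamma(shape α, rate β) prior, the Poisson likelihood is conjugate: the posterior is Gamma(α + ΣXᵢ, β + n).
Batch 1: sum of counts S = 75 over n = 8 hours.
After batch 1: Gamma(α+S, β+n) = Gamma(5.21+75, 5.03+8) = Gamma(80.21, 13.03).
Batch 2: sum of counts S = 40 over n = 4 hours.
After batch 2: Gamma(α+S, β+n) = Gamma(80.21+40, 13.03+4) = Gamma(120.21, 17.03).
SD = √α/β = √120.21/17.03 = 0.6438.

0.6438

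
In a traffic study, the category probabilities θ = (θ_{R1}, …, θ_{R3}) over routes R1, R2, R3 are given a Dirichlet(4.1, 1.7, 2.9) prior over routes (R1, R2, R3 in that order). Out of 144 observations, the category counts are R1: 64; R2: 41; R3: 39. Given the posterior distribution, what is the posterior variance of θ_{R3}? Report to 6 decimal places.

0.001295

The Dirichlet prior is conjugate to the Multinomial likelihood: each posterior αⱼ = prior αⱼ + observed count nⱼ.
Posterior concentration: (68.1, 42.7, 41.9), total = 152.7.
Var[θ_j] = α_j(Σα−α_j)/((Σα)²(Σα+1)) = 41.9·110.8/(152.7²·153.7) = 0.001295.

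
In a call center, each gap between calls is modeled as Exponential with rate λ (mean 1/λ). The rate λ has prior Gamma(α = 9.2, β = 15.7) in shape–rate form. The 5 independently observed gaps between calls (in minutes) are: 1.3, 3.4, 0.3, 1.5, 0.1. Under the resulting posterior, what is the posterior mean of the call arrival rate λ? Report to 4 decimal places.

With a Gamma(shape α, rate β) prior on the exponential rate λ, the posterior after n observations with total T = Σxᵢ is Gamma(α+n, β+T).
Sum of observations T = 6.6 minutes; n = 5.
Posterior: Gamma(9.2+5, 15.7+6.6) = Gamma(14.2, 22.3).
Posterior mean of λ = α/β = 14.2/22.3 = 0.6368.

0.6368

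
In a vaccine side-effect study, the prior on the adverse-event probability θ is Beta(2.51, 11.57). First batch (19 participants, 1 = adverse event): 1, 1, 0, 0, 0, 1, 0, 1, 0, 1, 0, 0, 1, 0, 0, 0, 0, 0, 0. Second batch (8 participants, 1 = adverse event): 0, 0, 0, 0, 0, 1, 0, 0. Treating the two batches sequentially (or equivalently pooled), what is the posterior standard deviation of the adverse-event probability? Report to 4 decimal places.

The Beta prior is conjugate to a Binomial/Bernoulli likelihood; the update adds successes to α and failures to β.
After batch 1: Beta(2.51+6, 11.57+13) = Beta(8.51, 24.57).
After batch 2: Beta(8.51+1, 24.57+7) = Beta(9.51, 31.57).
Var = αβ/((α+β)²(α+β+1)) = 9.51·31.57/(41.08²·42.08) = 0.00422784; SD = √0.00422784 = 0.0650.

0.0650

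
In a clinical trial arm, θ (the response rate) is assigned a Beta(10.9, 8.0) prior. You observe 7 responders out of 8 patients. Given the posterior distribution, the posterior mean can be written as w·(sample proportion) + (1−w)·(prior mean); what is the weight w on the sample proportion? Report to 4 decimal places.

0.2974

The Beta prior is conjugate to a Binomial/Bernoulli likelihood; the update adds successes to α and failures to β.
Posterior mean = (α₀+k)/(α₀+β₀+n) = [n/(α₀+β₀+n)]·(k/n) + [(α₀+β₀)/(α₀+β₀+n)]·α₀/(α₀+β₀), so only n and the prior enter the weight.
The weight on the data is w = n/(α₀+β₀+n) = 8/(10.9+8.0+8) = 8/26.9 = 0.2974.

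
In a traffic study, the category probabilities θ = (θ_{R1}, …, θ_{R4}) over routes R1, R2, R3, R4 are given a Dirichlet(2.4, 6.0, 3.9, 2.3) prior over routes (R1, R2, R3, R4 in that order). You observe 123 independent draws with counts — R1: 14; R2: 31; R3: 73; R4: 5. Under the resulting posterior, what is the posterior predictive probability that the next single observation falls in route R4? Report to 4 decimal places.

The Dirichlet prior is conjugate to the Multinomial likelihood: each posterior αⱼ = prior αⱼ + observed count nⱼ.
Posterior concentration: (16.4, 37.0, 76.9, 7.3), total = 137.6.
P(next = R4 | data) = α_{R4}/Σα = 0.0531.

0.0531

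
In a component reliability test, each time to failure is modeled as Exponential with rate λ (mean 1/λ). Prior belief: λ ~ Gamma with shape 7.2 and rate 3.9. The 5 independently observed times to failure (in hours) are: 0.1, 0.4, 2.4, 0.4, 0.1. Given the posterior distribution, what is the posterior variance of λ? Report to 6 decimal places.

With a Gamma(shape α, rate β) prior on the exponential rate λ, the posterior after n observations with total T = Σxᵢ is Gamma(α+n, β+T).
Sum of observations T = 3.4 hours; n = 5.
Posterior: Gamma(7.2+5, 3.9+3.4) = Gamma(12.2, 7.3).
Var = α/β² = 0.228936.

0.228936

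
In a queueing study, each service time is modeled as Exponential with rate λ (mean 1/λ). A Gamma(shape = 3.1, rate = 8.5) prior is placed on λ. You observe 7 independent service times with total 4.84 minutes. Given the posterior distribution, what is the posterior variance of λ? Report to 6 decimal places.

0.056756

With a Gamma(shape α, rate β) prior on the exponential rate λ, the posterior after n observations with total T = Σxᵢ is Gamma(α+n, β+T).
Posterior: Gamma(3.1+7, 8.5+4.84) = Gamma(10.1, 13.34).
Var = α/β² = 0.056756.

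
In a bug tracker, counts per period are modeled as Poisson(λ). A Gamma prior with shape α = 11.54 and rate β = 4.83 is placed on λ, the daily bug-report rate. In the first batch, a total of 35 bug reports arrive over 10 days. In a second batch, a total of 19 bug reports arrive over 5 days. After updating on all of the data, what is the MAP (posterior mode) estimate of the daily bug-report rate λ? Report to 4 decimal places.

With a Gamma(shape α, rate β) prior, the Poisson likelihood is conjugate: the posterior is Gamma(α + ΣXᵢ, β + n).
After batch 1: Gamma(α+S, β+n) = Gamma(11.54+35, 4.83+10) = Gamma(46.54, 14.83).
After batch 2: Gamma(α+S, β+n) = Gamma(46.54+19, 14.83+5) = Gamma(65.54, 19.83).
Mode of Gamma(α,β) for α≥1 is (α−1)/β = 64.54/19.83 = 3.2547.

3.2547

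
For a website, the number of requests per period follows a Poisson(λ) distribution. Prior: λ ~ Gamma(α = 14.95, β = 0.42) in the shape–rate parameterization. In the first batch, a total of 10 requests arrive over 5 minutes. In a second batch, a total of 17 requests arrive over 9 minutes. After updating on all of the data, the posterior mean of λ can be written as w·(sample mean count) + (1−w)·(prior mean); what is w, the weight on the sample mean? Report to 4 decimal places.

0.9709

With a Gamma(shape α, rate β) prior, the Poisson likelihood is conjugate: the posterior is Gamma(α + ΣXᵢ, β + n).
Total number of minutes: n = 5 + 9 = 14.
Posterior mean = (α₀+S)/(β₀+n) = [n/(β₀+n)]·(S/n) + [β₀/(β₀+n)]·(α₀/β₀), so only n and β₀ enter the weight.
Weight on data w = n/(β₀+n) = 14/(0.42+14) = 14/14.42 = 0.9709.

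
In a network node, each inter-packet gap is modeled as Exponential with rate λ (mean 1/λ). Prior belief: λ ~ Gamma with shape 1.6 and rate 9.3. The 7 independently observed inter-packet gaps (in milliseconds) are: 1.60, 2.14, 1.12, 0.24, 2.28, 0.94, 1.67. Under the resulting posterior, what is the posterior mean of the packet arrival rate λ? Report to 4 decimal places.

With a Gamma(shape α, rate β) prior on the exponential rate λ, the posterior after n observations with total T = Σxᵢ is Gamma(α+n, β+T).
Sum of observations T = 9.99 milliseconds; n = 7.
Posterior: Gamma(1.6+7, 9.3+9.99) = Gamma(8.6, 19.29).
Posterior mean of λ = α/β = 8.6/19.29 = 0.4458.

0.4458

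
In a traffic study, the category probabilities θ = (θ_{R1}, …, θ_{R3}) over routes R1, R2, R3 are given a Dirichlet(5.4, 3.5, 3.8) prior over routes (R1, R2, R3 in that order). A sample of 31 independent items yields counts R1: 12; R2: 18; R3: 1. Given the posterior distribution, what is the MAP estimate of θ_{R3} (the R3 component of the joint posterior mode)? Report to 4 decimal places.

The Dirichlet prior is conjugate to the Multinomial likelihood: each posterior αⱼ = prior αⱼ + observed count nⱼ.
Posterior concentration: (17.4, 21.5, 4.8), total = 43.7.
Joint mode component: (α_{R3}−1)/(Σα−K) = 3.8/40.7 = 0.0934.

0.0934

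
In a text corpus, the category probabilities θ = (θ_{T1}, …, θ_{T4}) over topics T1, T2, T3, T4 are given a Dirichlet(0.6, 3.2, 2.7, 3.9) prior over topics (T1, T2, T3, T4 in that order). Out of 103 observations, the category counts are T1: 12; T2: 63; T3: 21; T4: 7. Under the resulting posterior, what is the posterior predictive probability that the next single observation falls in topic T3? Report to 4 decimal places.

The Dirichlet prior is conjugate to the Multinomial likelihood: each posterior αⱼ = prior αⱼ + observed count nⱼ.
Posterior concentration: (12.6, 66.2, 23.7, 10.9), total = 113.4.
P(next = T3 | data) = α_{T3}/Σα = 0.2090.

0.2090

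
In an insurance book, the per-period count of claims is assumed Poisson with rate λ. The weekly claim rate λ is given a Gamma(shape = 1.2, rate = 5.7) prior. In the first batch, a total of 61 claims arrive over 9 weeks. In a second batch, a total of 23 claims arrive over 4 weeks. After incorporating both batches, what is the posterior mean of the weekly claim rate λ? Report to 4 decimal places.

With a Gamma(shape α, rate β) prior, the Poisson likelihood is conjugate: the posterior is Gamma(α + ΣXᵢ, β + n).
After batch 1: Gamma(α+S, β+n) = Gamma(1.2+61, 5.7+9) = Gamma(62.2, 14.7).
After batch 2: Gamma(α+S, β+n) = Gamma(62.2+23, 14.7+4) = Gamma(85.2, 18.7).
Posterior mean = α/β = 85.2/18.7 = 4.5561.

4.5561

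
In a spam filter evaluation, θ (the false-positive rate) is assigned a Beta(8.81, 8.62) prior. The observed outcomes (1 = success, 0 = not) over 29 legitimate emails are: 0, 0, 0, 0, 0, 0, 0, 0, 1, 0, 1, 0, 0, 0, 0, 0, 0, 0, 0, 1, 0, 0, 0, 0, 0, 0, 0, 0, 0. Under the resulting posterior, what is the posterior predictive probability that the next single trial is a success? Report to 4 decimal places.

0.2544

The Beta prior is conjugate to a Binomial/Bernoulli likelihood; the update adds successes to α and failures to β.
Posterior: Beta(α+k, β+n−k) = Beta(8.81+3, 8.62+26) = Beta(11.81, 34.62).
For a single future Bernoulli trial, P(success | data) = α/(α+β) = 0.2544.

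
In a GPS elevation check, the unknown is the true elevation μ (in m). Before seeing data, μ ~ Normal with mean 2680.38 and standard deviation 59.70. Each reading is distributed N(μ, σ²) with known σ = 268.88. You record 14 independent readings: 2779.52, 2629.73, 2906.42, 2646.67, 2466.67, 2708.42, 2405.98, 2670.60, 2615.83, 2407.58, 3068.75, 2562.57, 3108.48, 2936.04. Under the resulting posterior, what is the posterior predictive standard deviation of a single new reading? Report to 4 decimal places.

For Normal data with known variance σ², a Normal(μ₀, σ₀²) prior on μ is conjugate. Posterior precision = 1/σ₀² + n/σ²; posterior mean is the precision-weighted average of μ₀ and x̄.
σ₀² = 59.70² = 3564.09, σ² = 268.88² = 72296.4544; σ² + n·σ₀² = 72296.4544 + 14·3564.09 = 122193.7144.
Posterior precision = 1/σ₀² + n/σ² = 1/3564.09 + 14/72296.4544 = (σ² + n·σ₀²)/(σ₀²σ²) = 122193.7144/(3564.09·72296.4544); posterior variance σₙ² = σ₀²σ²/(σ² + n·σ₀²) = 3564.09·72296.4544/122193.7144 = 2108.709695.
Predictive variance for one new observation = σₙ² + σ² = 3564.09·72296.4544/122193.7144 + 72296.4544 = σ²·(σ₀² + 122193.7144)/122193.7144 = 72296.4544·125757.8044/122193.7144 = 74405.164095; SD = √(72296.4544·125757.8044/122193.7144) = 272.7731.

272.7731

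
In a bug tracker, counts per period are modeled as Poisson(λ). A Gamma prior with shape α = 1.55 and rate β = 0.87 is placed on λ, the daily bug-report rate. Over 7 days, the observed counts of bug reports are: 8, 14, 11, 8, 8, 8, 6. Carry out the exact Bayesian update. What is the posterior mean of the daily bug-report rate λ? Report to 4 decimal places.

8.2020

With a Gamma(shape α, rate β) prior, the Poisson likelihood is conjugate: the posterior is Gamma(α + ΣXᵢ, β + n).
Sum of counts S = 63 over n = 7 days.
Posterior: Gamma(α+S, β+n) = Gamma(1.55+63, 0.87+7) = Gamma(64.55, 7.87).
Posterior mean = α/β = 64.55/7.87 = 8.2020.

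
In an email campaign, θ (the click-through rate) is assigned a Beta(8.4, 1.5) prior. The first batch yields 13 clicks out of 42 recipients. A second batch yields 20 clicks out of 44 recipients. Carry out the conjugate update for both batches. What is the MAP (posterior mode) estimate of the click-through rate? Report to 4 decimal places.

The Beta prior is conjugate to a Binomial/Bernoulli likelihood; the update adds successes to α and failures to β.
After batch 1: Beta(8.4+13, 1.5+29) = Beta(21.4, 30.5).
After batch 2: Beta(21.4+20, 30.5+24) = Beta(41.4, 54.5).
Mode of Beta(a,b) for a,b>1 is (a−1)/(a+b−2) = 40.4/93.9 = 0.4302.

0.4302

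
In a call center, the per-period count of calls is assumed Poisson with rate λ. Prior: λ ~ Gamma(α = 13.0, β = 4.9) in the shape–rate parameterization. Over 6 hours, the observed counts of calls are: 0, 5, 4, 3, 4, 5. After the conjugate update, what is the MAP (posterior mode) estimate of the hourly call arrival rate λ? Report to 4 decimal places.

3.0275

With a Gamma(shape α, rate β) prior, the Poisson likelihood is conjugate: the posterior is Gamma(α + ΣXᵢ, β + n).
Sum of counts S = 21 over n = 6 hours.
Posterior: Gamma(α+S, β+n) = Gamma(13.0+21, 4.9+6) = Gamma(34.0, 10.9).
Mode of Gamma(α,β) for α≥1 is (α−1)/β = 33.0/10.9 = 3.0275.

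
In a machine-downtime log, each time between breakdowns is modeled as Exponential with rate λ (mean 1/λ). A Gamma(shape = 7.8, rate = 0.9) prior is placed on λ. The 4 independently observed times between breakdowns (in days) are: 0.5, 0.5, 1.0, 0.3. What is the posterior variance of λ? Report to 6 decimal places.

1.152344

With a Gamma(shape α, rate β) prior on the exponential rate λ, the posterior after n observations with total T = Σxᵢ is Gamma(α+n, β+T).
Sum of observations T = 2.3 days; n = 4.
Posterior: Gamma(7.8+4, 0.9+2.3) = Gamma(11.8, 3.2).
Var = α/β² = 1.152344.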